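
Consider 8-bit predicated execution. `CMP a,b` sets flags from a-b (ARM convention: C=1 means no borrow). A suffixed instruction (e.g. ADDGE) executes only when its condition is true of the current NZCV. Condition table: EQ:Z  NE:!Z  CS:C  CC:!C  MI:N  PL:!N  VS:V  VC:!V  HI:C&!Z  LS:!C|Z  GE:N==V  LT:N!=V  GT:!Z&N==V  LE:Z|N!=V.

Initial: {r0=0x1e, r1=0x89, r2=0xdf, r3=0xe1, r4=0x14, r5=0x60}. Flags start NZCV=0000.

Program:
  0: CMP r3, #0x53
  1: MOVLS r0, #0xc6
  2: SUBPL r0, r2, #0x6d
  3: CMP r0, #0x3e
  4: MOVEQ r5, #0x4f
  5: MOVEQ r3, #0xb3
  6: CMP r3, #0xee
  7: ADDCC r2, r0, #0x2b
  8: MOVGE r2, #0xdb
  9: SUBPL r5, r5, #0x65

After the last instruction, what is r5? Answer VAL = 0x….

VAL = 0x60

0: ✓ CMP  NZCV=1010
1: · MOVLS
2: · SUBPL
3: ✓ CMP  NZCV=1000
4: · MOVEQ
5: · MOVEQ
6: ✓ CMP  NZCV=1000
7: ✓ ADDCC  r2←0x49
8: · MOVGE
9: · SUBPL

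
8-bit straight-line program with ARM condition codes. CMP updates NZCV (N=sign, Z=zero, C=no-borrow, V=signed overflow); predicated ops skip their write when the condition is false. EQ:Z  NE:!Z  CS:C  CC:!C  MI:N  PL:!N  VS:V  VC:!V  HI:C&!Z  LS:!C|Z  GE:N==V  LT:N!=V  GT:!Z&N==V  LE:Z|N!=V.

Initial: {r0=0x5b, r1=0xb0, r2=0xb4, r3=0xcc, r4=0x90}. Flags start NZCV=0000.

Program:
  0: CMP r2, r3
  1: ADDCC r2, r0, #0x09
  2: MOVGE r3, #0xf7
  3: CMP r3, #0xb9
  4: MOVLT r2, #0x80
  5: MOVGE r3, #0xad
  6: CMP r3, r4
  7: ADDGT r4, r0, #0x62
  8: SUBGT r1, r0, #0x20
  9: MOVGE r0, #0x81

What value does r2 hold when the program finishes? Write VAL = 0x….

[0] flags=1000 → (cmp)
[1] flags=1000 CC?T → r2=0x64
[2] flags=1000 GE?F → skip
[3] flags=0010 → (cmp)
[4] flags=0010 LT?F → skip
[5] flags=0010 GE?T → r3=0xad
[6] flags=0010 → (cmp)
[7] flags=0010 GT?T → r4=0xbd
[8] flags=0010 GT?T → r1=0x3b
[9] flags=0010 GE?T → r0=0x81

VAL = 0x64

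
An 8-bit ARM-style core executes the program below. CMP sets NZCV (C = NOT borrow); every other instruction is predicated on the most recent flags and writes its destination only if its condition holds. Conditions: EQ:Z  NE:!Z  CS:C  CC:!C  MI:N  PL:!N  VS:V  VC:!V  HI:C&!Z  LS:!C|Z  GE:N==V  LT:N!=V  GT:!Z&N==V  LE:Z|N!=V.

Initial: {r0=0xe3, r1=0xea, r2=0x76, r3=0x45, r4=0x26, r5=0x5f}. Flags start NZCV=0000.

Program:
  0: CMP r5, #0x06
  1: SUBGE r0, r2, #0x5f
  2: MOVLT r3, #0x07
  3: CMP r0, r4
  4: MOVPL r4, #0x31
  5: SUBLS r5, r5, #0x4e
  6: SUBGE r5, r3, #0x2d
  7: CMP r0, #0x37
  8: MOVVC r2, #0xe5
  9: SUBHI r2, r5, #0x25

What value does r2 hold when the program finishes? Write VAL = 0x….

0: ✓ CMP  NZCV=0010
1: ✓ SUBGE  r0←0x17
2: · MOVLT
3: ✓ CMP  NZCV=1000
4: · MOVPL
5: ✓ SUBLS  r5←0x11
6: · SUBGE
7: ✓ CMP  NZCV=1000
8: ✓ MOVVC  r2←0xe5
9: · SUBHI

VAL = 0xe5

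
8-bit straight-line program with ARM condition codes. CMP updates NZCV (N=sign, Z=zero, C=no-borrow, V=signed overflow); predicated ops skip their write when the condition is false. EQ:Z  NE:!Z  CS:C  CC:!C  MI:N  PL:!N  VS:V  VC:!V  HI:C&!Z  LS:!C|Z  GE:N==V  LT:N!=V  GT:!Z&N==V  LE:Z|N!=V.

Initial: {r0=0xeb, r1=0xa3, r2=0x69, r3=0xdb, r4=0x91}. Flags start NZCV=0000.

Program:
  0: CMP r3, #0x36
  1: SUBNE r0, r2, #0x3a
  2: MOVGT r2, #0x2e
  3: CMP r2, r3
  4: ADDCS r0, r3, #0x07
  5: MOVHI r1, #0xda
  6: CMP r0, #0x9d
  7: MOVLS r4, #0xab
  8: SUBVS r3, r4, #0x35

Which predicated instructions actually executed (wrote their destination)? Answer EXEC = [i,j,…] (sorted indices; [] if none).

EXEC = [1,7,8]

0: ✓ CMP  NZCV=1010
1: ✓ SUBNE  r0←0x2f
2: · MOVGT
3: ✓ CMP  NZCV=1001
4: · ADDCS
5: · MOVHI
6: ✓ CMP  NZCV=1001
7: ✓ MOVLS  r4←0xab
8: ✓ SUBVS  r3←0x76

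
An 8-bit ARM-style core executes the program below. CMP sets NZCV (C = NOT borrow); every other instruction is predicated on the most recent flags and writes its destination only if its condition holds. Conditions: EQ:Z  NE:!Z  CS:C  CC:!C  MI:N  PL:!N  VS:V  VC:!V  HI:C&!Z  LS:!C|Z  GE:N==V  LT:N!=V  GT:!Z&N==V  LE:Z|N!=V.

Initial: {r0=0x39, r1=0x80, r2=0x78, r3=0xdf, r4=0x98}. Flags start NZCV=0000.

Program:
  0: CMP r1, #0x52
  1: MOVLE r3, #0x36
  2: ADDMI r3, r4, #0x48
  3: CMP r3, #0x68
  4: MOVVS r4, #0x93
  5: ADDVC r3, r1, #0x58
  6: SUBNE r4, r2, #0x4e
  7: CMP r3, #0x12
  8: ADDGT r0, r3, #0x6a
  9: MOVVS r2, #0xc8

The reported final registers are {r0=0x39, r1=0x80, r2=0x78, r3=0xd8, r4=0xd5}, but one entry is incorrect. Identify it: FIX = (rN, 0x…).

0: ✓ CMP  NZCV=0011
1: ✓ MOVLE  r3←0x36
2: · ADDMI
3: ✓ CMP  NZCV=1000
4: · MOVVS
5: ✓ ADDVC  r3←0xd8
6: ✓ SUBNE  r4←0x2a
7: ✓ CMP  NZCV=1010
8: · ADDGT
9: · MOVVS

FIX = (r4, 0x2a)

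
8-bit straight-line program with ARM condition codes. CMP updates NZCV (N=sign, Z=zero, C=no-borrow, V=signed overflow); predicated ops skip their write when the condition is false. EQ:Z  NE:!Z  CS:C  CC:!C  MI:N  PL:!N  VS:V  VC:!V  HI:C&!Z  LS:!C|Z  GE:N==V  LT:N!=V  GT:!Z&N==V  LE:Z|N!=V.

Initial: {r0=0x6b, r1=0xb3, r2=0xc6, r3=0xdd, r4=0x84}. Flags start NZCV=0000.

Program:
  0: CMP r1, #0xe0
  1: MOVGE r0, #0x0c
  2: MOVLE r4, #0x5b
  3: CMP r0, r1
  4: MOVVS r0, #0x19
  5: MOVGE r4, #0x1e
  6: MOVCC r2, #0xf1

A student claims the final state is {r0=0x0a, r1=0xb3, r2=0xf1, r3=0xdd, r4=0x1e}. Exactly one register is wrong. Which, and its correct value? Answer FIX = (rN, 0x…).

[0] flags=1000 → (cmp)
[1] flags=1000 GE?F → skip
[2] flags=1000 LE?T → r4=0x5b
[3] flags=1001 → (cmp)
[4] flags=1001 VS?T → r0=0x19
[5] flags=1001 GE?T → r4=0x1e
[6] flags=1001 CC?T → r2=0xf1

FIX = (r0, 0x19)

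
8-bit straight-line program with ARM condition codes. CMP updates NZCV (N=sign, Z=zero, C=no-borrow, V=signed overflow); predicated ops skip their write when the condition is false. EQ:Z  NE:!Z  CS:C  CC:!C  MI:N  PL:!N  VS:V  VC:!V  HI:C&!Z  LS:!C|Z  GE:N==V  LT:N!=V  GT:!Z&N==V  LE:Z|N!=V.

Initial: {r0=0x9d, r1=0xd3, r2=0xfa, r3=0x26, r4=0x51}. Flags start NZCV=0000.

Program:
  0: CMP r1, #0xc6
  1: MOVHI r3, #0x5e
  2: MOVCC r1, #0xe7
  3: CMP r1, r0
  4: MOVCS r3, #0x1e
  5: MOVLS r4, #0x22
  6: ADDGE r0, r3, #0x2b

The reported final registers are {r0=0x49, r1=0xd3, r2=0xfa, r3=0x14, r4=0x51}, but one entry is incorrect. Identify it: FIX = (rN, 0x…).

FIX = (r3, 0x1e)

0: ✓ CMP  NZCV=0010
1: ✓ MOVHI  r3←0x5e
2: · MOVCC
3: ✓ CMP  NZCV=0010
4: ✓ MOVCS  r3←0x1e
5: · MOVLS
6: ✓ ADDGE  r0←0x49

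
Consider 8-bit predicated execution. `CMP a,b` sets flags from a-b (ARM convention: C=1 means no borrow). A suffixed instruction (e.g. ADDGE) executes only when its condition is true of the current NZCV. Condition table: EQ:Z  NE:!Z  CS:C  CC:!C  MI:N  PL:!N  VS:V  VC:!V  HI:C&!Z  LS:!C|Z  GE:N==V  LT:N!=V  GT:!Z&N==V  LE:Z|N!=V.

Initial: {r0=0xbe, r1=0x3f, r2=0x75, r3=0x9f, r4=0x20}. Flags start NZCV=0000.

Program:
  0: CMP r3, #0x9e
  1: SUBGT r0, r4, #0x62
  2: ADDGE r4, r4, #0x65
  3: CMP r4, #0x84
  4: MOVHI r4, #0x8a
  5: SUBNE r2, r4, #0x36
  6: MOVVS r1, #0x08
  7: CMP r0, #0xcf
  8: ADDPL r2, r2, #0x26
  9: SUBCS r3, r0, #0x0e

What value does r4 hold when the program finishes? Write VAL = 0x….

VAL = 0x8a

[0] flags=0010 → (cmp)
[1] flags=0010 GT?T → r0=0xbe
[2] flags=0010 GE?T → r4=0x85
[3] flags=0010 → (cmp)
[4] flags=0010 HI?T → r4=0x8a
[5] flags=0010 NE?T → r2=0x54
[6] flags=0010 VS?F → skip
[7] flags=1000 → (cmp)
[8] flags=1000 PL?F → skip
[9] flags=1000 CS?F → skip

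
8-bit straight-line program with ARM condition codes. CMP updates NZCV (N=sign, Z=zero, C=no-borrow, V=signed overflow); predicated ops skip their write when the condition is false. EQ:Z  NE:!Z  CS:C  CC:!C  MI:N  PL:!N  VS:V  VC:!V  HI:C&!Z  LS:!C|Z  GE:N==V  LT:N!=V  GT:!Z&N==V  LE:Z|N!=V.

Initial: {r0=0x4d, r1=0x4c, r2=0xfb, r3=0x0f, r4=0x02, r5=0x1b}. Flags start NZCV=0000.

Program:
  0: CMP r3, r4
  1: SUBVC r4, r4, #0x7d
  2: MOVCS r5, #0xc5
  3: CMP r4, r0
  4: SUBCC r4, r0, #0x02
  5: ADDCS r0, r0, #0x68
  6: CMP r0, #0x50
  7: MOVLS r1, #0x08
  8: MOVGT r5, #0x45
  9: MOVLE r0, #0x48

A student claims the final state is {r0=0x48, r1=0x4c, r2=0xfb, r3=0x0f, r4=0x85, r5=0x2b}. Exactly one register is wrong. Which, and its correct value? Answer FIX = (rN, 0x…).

0: ✓ CMP  NZCV=0010
1: ✓ SUBVC  r4←0x85
2: ✓ MOVCS  r5←0xc5
3: ✓ CMP  NZCV=0011
4: · SUBCC
5: ✓ ADDCS  r0←0xb5
6: ✓ CMP  NZCV=0011
7: · MOVLS
8: · MOVGT
9: ✓ MOVLE  r0←0x48

FIX = (r5, 0xc5)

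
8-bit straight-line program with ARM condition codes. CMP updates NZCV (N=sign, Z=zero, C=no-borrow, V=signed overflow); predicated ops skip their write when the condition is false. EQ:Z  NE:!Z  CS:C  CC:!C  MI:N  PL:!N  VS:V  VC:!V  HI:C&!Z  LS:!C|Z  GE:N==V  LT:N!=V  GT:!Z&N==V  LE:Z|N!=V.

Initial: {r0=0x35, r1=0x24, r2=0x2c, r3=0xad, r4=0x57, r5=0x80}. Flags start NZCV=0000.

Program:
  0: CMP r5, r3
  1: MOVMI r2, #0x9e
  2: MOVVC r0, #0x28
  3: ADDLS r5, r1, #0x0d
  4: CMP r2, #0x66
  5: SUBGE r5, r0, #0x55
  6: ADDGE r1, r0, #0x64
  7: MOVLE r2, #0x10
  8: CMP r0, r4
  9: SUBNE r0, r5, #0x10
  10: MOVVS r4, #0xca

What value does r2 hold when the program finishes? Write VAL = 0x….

[0] flags=1000 → (cmp)
[1] flags=1000 MI?T → r2=0x9e
[2] flags=1000 VC?T → r0=0x28
[3] flags=1000 LS?T → r5=0x31
[4] flags=0011 → (cmp)
[5] flags=0011 GE?F → skip
[6] flags=0011 GE?F → skip
[7] flags=0011 LE?T → r2=0x10
[8] flags=1000 → (cmp)
[9] flags=1000 NE?T → r0=0x21
[10] flags=1000 VS?F → skip

VAL = 0x10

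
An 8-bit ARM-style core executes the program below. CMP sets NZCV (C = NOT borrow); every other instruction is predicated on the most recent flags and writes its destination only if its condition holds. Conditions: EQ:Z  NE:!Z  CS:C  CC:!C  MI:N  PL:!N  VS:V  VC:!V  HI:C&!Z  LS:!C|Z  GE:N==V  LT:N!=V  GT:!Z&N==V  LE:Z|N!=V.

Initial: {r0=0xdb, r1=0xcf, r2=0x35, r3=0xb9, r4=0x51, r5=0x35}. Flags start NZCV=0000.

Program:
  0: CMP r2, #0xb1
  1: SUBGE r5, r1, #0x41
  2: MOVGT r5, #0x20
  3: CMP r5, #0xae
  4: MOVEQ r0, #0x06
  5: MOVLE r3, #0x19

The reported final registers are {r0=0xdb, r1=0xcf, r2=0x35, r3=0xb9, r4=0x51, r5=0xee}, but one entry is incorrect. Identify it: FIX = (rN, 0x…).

FIX = (r5, 0x20)

0: ✓ CMP  NZCV=1001
1: ✓ SUBGE  r5←0x8e
2: ✓ MOVGT  r5←0x20
3: ✓ CMP  NZCV=0000
4: · MOVEQ
5: · MOVLE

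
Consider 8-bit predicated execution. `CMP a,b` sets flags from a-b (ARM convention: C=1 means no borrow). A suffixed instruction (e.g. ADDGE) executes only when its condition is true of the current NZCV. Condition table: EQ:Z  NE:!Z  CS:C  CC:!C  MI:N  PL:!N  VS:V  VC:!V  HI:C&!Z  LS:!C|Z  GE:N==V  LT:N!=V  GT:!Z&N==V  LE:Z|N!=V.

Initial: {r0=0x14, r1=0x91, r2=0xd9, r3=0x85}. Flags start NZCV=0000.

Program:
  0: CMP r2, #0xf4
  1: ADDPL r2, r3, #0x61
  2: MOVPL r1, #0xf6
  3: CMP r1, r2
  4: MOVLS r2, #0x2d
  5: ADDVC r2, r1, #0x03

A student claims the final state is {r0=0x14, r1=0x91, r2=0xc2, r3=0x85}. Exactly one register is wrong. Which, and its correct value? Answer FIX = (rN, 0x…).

0: ✓ CMP  NZCV=1000
1: · ADDPL
2: · MOVPL
3: ✓ CMP  NZCV=1000
4: ✓ MOVLS  r2←0x2d
5: ✓ ADDVC  r2←0x94

FIX = (r2, 0x94)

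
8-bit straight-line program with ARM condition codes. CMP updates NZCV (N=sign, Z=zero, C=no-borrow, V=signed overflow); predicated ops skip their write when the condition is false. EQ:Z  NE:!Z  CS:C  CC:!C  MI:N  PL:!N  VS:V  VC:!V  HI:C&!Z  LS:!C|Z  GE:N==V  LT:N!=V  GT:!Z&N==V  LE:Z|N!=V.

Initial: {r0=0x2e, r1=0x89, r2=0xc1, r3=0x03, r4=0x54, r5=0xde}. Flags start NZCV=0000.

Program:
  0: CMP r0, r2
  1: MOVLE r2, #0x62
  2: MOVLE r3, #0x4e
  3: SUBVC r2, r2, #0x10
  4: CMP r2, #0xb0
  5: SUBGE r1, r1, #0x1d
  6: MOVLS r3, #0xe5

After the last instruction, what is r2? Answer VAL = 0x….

[0] flags=0000 → (cmp)
[1] flags=0000 LE?F → skip
[2] flags=0000 LE?F → skip
[3] flags=0000 VC?T → r2=0xb1
[4] flags=0010 → (cmp)
[5] flags=0010 GE?T → r1=0x6c
[6] flags=0010 LS?F → skip

VAL = 0xb1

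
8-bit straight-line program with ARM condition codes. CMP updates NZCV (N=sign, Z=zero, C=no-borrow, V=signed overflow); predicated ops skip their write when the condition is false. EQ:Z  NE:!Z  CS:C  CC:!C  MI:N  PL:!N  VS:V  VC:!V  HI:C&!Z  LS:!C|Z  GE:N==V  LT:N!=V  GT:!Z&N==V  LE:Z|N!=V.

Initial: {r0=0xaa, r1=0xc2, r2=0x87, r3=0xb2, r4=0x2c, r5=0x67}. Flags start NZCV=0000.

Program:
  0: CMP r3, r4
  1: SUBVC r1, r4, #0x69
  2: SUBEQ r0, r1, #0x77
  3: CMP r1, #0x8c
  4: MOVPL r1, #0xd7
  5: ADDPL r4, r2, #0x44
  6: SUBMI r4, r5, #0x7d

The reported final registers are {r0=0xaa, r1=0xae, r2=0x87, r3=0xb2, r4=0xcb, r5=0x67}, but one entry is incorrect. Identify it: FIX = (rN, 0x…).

0: ✓ CMP  NZCV=1010
1: ✓ SUBVC  r1←0xc3
2: · SUBEQ
3: ✓ CMP  NZCV=0010
4: ✓ MOVPL  r1←0xd7
5: ✓ ADDPL  r4←0xcb
6: · SUBMI

FIX = (r1, 0xd7)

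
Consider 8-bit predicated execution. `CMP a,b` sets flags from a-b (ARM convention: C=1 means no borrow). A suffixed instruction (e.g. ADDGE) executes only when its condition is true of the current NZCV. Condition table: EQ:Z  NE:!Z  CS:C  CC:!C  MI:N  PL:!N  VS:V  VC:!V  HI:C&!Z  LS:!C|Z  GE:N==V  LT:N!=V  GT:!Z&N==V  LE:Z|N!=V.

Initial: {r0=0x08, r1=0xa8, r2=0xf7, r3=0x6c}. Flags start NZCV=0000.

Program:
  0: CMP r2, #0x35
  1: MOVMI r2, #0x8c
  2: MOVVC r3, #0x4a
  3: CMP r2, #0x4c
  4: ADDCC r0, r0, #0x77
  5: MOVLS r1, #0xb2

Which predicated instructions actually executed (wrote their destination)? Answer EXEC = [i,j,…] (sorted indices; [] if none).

EXEC = [1,2]

0: ✓ CMP  NZCV=1010
1: ✓ MOVMI  r2←0x8c
2: ✓ MOVVC  r3←0x4a
3: ✓ CMP  NZCV=0011
4: · ADDCC
5: · MOVLS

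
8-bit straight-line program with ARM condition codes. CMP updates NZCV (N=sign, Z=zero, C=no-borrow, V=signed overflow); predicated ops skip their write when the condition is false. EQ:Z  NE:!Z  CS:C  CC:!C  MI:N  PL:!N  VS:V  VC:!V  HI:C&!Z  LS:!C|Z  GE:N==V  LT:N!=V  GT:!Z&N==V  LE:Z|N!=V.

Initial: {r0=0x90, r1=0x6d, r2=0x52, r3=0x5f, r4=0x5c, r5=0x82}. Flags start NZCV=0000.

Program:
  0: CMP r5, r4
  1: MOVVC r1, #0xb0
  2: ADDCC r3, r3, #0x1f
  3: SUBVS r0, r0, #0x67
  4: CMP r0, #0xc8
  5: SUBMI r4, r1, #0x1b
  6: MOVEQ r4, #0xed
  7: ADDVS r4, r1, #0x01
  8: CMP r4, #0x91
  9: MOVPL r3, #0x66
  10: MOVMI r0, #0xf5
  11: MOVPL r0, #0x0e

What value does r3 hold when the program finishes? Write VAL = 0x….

0: ✓ CMP  NZCV=0011
1: · MOVVC
2: · ADDCC
3: ✓ SUBVS  r0←0x29
4: ✓ CMP  NZCV=0000
5: · SUBMI
6: · MOVEQ
7: · ADDVS
8: ✓ CMP  NZCV=1001
9: · MOVPL
10: ✓ MOVMI  r0←0xf5
11: · MOVPL

VAL = 0x5f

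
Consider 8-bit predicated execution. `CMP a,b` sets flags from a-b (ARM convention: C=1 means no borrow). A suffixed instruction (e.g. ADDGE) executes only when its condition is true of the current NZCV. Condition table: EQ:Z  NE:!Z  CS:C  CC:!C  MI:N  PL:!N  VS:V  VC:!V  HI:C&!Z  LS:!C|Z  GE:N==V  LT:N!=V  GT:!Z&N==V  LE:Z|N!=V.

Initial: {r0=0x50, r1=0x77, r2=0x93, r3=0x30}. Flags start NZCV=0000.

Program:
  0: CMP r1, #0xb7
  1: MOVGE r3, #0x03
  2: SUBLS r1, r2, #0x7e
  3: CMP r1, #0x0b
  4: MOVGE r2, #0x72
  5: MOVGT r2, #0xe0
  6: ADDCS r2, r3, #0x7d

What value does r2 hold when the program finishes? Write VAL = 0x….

[0] flags=1001 → (cmp)
[1] flags=1001 GE?T → r3=0x03
[2] flags=1001 LS?T → r1=0x15
[3] flags=0010 → (cmp)
[4] flags=0010 GE?T → r2=0x72
[5] flags=0010 GT?T → r2=0xe0
[6] flags=0010 CS?T → r2=0x80

VAL = 0x80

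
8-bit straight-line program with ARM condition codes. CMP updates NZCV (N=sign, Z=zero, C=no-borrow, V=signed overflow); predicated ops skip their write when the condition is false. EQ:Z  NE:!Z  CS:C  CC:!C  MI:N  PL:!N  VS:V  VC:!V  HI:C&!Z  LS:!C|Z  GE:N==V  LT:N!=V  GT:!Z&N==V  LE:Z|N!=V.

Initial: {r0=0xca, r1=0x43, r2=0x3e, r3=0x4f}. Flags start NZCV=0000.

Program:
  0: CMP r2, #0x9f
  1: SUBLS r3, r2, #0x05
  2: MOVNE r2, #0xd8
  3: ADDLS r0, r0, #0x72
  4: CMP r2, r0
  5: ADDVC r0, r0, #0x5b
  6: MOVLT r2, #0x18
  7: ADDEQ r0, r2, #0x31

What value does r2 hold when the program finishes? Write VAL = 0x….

[0] flags=1001 → (cmp)
[1] flags=1001 LS?T → r3=0x39
[2] flags=1001 NE?T → r2=0xd8
[3] flags=1001 LS?T → r0=0x3c
[4] flags=1010 → (cmp)
[5] flags=1010 VC?T → r0=0x97
[6] flags=1010 LT?T → r2=0x18
[7] flags=1010 EQ?F → skip

VAL = 0x18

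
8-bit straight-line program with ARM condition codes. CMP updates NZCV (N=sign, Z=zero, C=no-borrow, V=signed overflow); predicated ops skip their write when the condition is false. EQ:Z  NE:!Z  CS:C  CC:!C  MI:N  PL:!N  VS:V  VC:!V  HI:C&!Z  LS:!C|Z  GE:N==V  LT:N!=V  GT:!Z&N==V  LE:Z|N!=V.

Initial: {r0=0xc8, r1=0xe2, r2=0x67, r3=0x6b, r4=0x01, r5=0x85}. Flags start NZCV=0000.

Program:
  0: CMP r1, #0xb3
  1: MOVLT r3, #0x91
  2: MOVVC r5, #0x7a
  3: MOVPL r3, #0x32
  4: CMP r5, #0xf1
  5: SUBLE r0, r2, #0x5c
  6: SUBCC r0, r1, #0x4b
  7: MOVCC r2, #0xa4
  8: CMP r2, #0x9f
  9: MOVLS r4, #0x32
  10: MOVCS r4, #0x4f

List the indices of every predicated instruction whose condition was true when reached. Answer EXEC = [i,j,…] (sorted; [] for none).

0: ✓ CMP  NZCV=0010
1: · MOVLT
2: ✓ MOVVC  r5←0x7a
3: ✓ MOVPL  r3←0x32
4: ✓ CMP  NZCV=1001
5: · SUBLE
6: ✓ SUBCC  r0←0x97
7: ✓ MOVCC  r2←0xa4
8: ✓ CMP  NZCV=0010
9: · MOVLS
10: ✓ MOVCS  r4←0x4f

EXEC = [2,3,6,7,10]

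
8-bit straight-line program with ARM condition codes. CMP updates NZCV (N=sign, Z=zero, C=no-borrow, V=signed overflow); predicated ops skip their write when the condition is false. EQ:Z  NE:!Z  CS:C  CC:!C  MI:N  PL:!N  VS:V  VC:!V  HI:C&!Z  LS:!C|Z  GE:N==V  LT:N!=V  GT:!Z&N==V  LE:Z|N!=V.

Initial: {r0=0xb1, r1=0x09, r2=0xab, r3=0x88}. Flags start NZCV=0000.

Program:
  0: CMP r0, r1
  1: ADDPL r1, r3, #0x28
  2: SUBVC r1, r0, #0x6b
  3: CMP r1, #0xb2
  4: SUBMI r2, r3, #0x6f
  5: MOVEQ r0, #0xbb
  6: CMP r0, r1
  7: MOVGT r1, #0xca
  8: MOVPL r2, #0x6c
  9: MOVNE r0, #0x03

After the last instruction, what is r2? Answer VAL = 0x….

VAL = 0x6c

0: ✓ CMP  NZCV=1010
1: · ADDPL
2: ✓ SUBVC  r1←0x46
3: ✓ CMP  NZCV=1001
4: ✓ SUBMI  r2←0x19
5: · MOVEQ
6: ✓ CMP  NZCV=0011
7: · MOVGT
8: ✓ MOVPL  r2←0x6c
9: ✓ MOVNE  r0←0x03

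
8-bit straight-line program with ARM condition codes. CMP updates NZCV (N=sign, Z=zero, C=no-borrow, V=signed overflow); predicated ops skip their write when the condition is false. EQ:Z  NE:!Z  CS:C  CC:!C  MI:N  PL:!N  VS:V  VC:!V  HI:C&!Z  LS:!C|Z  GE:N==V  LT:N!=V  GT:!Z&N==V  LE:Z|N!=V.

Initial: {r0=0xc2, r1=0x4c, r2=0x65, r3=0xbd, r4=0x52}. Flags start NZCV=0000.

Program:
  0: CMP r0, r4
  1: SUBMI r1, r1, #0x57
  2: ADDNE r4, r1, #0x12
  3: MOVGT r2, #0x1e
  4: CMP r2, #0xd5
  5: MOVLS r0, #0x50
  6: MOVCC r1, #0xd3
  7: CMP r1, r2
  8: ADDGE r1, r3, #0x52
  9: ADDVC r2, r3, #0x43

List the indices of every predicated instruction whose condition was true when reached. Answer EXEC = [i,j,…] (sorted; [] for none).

[0] flags=0011 → (cmp)
[1] flags=0011 MI?F → skip
[2] flags=0011 NE?T → r4=0x5e
[3] flags=0011 GT?F → skip
[4] flags=1001 → (cmp)
[5] flags=1001 LS?T → r0=0x50
[6] flags=1001 CC?T → r1=0xd3
[7] flags=0011 → (cmp)
[8] flags=0011 GE?F → skip
[9] flags=0011 VC?F → skip

EXEC = [2,5,6]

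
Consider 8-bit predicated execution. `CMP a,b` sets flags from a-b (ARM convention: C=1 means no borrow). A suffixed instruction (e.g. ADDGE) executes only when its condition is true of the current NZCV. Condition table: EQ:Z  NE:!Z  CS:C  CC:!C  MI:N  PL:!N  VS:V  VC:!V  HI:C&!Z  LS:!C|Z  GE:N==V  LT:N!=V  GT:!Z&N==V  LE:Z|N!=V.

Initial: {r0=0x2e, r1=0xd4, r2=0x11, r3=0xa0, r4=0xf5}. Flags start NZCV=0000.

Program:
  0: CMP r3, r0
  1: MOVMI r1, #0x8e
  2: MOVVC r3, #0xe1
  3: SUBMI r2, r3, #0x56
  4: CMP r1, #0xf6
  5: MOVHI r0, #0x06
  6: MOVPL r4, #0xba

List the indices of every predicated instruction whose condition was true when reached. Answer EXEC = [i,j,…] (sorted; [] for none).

EXEC = []

0: ✓ CMP  NZCV=0011
1: · MOVMI
2: · MOVVC
3: · SUBMI
4: ✓ CMP  NZCV=1000
5: · MOVHI
6: · MOVPL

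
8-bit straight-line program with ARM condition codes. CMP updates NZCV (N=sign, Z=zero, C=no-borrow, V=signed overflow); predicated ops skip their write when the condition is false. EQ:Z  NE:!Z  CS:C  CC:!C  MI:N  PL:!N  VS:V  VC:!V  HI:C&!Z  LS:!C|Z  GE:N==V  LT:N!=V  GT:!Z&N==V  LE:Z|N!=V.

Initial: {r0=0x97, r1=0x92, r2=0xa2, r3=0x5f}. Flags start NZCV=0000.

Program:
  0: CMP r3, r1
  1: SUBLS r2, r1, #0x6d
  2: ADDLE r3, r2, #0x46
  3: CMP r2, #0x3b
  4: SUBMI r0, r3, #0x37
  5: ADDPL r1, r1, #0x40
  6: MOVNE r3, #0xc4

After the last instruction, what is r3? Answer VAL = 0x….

0: ✓ CMP  NZCV=1001
1: ✓ SUBLS  r2←0x25
2: · ADDLE
3: ✓ CMP  NZCV=1000
4: ✓ SUBMI  r0←0x28
5: · ADDPL
6: ✓ MOVNE  r3←0xc4

VAL = 0xc4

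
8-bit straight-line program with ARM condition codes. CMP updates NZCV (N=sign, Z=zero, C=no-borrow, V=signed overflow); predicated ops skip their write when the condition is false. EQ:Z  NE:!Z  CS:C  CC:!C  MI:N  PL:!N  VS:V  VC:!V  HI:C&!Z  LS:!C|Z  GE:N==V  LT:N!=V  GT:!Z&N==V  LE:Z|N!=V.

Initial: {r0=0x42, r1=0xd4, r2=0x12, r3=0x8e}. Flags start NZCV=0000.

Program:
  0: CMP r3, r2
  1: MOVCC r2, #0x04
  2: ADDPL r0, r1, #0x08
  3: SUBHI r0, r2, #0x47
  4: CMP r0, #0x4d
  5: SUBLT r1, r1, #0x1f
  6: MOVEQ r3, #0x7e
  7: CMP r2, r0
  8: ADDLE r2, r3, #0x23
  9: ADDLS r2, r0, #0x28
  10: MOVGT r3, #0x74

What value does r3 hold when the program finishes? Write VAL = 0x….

VAL = 0x74

0: ✓ CMP  NZCV=0011
1: · MOVCC
2: ✓ ADDPL  r0←0xdc
3: ✓ SUBHI  r0←0xcb
4: ✓ CMP  NZCV=0011
5: ✓ SUBLT  r1←0xb5
6: · MOVEQ
7: ✓ CMP  NZCV=0000
8: · ADDLE
9: ✓ ADDLS  r2←0xf3
10: ✓ MOVGT  r3←0x74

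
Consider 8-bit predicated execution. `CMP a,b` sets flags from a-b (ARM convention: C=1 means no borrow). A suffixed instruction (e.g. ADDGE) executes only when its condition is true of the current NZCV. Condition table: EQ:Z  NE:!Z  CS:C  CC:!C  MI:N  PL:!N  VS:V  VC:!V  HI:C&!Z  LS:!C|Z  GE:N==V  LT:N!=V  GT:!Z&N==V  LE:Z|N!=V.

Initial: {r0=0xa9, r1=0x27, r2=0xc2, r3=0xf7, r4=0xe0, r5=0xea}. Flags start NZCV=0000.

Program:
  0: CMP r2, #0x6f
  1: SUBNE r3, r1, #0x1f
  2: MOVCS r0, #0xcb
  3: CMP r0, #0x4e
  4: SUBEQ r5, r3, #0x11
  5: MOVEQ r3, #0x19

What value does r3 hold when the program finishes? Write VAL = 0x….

VAL = 0x08

0: ✓ CMP  NZCV=0011
1: ✓ SUBNE  r3←0x08
2: ✓ MOVCS  r0←0xcb
3: ✓ CMP  NZCV=0011
4: · SUBEQ
5: · MOVEQ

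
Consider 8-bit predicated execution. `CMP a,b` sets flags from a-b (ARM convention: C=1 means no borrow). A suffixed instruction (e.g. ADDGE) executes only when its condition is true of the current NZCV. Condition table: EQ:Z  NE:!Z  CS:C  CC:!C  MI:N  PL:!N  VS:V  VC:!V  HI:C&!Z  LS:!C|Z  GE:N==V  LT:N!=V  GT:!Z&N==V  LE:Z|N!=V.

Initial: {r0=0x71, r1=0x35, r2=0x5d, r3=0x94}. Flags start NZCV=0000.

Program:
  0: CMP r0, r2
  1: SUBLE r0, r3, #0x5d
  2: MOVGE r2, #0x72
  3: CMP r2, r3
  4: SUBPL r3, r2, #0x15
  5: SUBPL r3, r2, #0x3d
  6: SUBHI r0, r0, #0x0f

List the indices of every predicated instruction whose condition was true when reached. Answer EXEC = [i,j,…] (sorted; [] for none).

EXEC = [2]

0: ✓ CMP  NZCV=0010
1: · SUBLE
2: ✓ MOVGE  r2←0x72
3: ✓ CMP  NZCV=1001
4: · SUBPL
5: · SUBPL
6: · SUBHI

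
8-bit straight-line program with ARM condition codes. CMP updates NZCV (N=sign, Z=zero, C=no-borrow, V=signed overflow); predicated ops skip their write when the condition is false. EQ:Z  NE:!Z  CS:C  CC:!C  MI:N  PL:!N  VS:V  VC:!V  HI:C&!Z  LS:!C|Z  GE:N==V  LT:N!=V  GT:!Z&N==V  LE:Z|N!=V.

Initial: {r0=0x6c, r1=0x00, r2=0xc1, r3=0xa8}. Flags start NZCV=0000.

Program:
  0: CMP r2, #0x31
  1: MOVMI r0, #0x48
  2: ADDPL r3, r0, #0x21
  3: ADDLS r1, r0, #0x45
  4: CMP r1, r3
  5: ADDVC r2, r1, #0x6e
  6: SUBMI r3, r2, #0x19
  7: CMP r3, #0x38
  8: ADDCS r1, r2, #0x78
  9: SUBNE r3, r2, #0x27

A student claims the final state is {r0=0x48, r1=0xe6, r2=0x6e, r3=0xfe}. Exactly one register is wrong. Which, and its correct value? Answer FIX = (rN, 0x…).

FIX = (r3, 0x47)

0: ✓ CMP  NZCV=1010
1: ✓ MOVMI  r0←0x48
2: · ADDPL
3: · ADDLS
4: ✓ CMP  NZCV=0000
5: ✓ ADDVC  r2←0x6e
6: · SUBMI
7: ✓ CMP  NZCV=0011
8: ✓ ADDCS  r1←0xe6
9: ✓ SUBNE  r3←0x47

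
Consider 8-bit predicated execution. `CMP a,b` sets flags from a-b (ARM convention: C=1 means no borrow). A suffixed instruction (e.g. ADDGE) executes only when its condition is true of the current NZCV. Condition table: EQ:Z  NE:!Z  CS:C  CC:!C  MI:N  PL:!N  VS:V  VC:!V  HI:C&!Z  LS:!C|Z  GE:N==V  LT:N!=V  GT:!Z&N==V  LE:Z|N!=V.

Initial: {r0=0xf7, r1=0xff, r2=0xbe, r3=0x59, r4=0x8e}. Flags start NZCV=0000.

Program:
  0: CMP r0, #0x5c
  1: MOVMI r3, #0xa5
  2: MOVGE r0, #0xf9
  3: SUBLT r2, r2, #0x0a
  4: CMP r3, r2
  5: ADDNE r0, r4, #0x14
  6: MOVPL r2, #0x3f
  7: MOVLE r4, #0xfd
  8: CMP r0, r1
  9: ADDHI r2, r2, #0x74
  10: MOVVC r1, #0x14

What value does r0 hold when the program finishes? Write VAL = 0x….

VAL = 0xa2

[0] flags=1010 → (cmp)
[1] flags=1010 MI?T → r3=0xa5
[2] flags=1010 GE?F → skip
[3] flags=1010 LT?T → r2=0xb4
[4] flags=1000 → (cmp)
[5] flags=1000 NE?T → r0=0xa2
[6] flags=1000 PL?F → skip
[7] flags=1000 LE?T → r4=0xfd
[8] flags=1000 → (cmp)
[9] flags=1000 HI?F → skip
[10] flags=1000 VC?T → r1=0x14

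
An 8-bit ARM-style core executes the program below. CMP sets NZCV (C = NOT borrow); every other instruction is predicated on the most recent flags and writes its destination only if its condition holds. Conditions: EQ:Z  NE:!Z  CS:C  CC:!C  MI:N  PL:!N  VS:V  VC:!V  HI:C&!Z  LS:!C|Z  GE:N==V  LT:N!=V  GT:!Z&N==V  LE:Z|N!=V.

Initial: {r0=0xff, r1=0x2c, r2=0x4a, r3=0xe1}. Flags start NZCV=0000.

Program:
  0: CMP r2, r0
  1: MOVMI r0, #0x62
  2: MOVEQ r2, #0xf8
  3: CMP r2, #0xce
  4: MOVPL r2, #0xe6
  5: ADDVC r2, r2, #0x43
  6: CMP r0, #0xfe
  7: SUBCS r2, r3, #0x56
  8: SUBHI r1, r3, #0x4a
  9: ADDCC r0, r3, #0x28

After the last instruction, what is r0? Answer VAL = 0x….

0: ✓ CMP  NZCV=0000
1: · MOVMI
2: · MOVEQ
3: ✓ CMP  NZCV=0000
4: ✓ MOVPL  r2←0xe6
5: ✓ ADDVC  r2←0x29
6: ✓ CMP  NZCV=0010
7: ✓ SUBCS  r2←0x8b
8: ✓ SUBHI  r1←0x97
9: · ADDCC

VAL = 0xff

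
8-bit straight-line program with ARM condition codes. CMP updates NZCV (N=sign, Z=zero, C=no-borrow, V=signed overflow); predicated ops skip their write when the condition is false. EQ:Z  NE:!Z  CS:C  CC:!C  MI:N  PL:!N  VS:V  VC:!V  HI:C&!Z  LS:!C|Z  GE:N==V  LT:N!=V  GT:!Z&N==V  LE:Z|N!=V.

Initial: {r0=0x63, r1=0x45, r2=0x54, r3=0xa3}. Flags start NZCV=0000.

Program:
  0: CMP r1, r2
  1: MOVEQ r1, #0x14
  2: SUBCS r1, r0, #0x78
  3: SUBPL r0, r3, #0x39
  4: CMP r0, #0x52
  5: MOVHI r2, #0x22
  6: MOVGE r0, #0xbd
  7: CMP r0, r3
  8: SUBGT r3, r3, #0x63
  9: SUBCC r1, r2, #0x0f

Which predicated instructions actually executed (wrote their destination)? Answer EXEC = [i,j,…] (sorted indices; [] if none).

0: ✓ CMP  NZCV=1000
1: · MOVEQ
2: · SUBCS
3: · SUBPL
4: ✓ CMP  NZCV=0010
5: ✓ MOVHI  r2←0x22
6: ✓ MOVGE  r0←0xbd
7: ✓ CMP  NZCV=0010
8: ✓ SUBGT  r3←0x40
9: · SUBCC

EXEC = [5,6,8]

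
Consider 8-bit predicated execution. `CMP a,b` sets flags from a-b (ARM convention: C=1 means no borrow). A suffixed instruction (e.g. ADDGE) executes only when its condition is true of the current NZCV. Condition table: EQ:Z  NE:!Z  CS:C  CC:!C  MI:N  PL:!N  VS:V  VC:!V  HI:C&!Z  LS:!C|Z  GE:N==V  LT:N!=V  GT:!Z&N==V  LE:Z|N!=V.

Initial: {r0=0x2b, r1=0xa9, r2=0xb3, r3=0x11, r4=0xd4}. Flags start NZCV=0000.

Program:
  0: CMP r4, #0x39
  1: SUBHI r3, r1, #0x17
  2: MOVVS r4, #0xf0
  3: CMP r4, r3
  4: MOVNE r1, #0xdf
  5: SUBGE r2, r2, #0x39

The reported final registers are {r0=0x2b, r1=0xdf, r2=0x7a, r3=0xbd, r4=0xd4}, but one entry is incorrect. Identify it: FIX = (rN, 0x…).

FIX = (r3, 0x92)

[0] flags=1010 → (cmp)
[1] flags=1010 HI?T → r3=0x92
[2] flags=1010 VS?F → skip
[3] flags=0010 → (cmp)
[4] flags=0010 NE?T → r1=0xdf
[5] flags=0010 GE?T → r2=0x7a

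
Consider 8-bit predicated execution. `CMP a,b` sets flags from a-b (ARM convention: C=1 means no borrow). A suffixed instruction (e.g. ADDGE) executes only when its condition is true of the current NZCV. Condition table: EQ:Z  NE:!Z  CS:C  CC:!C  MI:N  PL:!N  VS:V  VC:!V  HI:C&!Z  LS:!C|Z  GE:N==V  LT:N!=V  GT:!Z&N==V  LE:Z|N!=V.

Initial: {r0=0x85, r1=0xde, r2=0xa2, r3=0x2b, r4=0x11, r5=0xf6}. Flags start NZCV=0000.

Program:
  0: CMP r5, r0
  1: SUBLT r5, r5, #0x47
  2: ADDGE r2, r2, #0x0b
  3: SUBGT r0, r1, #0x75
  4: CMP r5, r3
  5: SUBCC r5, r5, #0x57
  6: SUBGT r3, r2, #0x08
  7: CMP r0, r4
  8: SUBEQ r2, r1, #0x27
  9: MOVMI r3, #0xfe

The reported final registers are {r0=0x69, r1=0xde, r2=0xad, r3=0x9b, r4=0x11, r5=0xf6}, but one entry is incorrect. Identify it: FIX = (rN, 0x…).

[0] flags=0010 → (cmp)
[1] flags=0010 LT?F → skip
[2] flags=0010 GE?T → r2=0xad
[3] flags=0010 GT?T → r0=0x69
[4] flags=1010 → (cmp)
[5] flags=1010 CC?F → skip
[6] flags=1010 GT?F → skip
[7] flags=0010 → (cmp)
[8] flags=0010 EQ?F → skip
[9] flags=0010 MI?F → skip

FIX = (r3, 0x2b)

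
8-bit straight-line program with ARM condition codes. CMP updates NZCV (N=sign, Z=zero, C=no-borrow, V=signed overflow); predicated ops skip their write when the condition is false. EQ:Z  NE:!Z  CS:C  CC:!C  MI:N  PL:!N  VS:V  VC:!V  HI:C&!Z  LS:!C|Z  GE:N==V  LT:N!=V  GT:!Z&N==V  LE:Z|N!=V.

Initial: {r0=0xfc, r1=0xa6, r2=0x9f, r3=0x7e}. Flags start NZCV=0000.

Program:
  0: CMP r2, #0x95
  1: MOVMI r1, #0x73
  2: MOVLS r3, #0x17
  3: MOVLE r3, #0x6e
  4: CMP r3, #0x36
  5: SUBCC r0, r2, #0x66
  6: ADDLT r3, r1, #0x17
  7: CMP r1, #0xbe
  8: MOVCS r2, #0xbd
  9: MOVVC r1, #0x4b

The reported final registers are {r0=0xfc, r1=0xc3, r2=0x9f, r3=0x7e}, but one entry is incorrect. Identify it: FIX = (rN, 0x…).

0: ✓ CMP  NZCV=0010
1: · MOVMI
2: · MOVLS
3: · MOVLE
4: ✓ CMP  NZCV=0010
5: · SUBCC
6: · ADDLT
7: ✓ CMP  NZCV=1000
8: · MOVCS
9: ✓ MOVVC  r1←0x4b

FIX = (r1, 0x4b)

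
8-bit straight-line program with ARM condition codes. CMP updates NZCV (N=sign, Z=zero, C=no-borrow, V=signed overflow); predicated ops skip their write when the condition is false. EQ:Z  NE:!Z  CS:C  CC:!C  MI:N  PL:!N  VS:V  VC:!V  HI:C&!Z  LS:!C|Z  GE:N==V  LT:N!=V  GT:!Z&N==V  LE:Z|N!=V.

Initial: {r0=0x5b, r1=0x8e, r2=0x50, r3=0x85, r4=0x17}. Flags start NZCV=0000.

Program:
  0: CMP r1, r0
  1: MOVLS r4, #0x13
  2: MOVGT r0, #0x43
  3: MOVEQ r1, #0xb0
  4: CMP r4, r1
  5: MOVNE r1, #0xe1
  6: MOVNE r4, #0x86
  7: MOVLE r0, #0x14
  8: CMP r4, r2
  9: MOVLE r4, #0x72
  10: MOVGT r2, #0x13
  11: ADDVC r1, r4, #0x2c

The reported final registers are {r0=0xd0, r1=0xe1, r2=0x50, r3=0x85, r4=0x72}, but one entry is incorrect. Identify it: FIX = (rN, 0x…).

[0] flags=0011 → (cmp)
[1] flags=0011 LS?F → skip
[2] flags=0011 GT?F → skip
[3] flags=0011 EQ?F → skip
[4] flags=1001 → (cmp)
[5] flags=1001 NE?T → r1=0xe1
[6] flags=1001 NE?T → r4=0x86
[7] flags=1001 LE?F → skip
[8] flags=0011 → (cmp)
[9] flags=0011 LE?T → r4=0x72
[10] flags=0011 GT?F → skip
[11] flags=0011 VC?F → skip

FIX = (r0, 0x5b)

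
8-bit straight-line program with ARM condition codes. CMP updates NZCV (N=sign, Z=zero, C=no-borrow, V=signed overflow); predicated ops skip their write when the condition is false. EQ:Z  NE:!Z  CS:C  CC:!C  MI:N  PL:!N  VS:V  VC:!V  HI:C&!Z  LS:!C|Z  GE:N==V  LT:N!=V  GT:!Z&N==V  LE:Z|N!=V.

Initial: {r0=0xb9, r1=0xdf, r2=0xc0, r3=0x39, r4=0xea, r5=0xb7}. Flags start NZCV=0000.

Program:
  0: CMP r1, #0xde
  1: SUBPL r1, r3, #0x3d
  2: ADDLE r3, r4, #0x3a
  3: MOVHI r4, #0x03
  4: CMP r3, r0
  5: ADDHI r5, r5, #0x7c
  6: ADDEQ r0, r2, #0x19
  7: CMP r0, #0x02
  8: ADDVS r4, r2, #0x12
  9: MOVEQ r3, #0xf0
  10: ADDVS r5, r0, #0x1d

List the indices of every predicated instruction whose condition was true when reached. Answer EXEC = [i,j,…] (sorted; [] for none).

[0] flags=0010 → (cmp)
[1] flags=0010 PL?T → r1=0xfc
[2] flags=0010 LE?F → skip
[3] flags=0010 HI?T → r4=0x03
[4] flags=1001 → (cmp)
[5] flags=1001 HI?F → skip
[6] flags=1001 EQ?F → skip
[7] flags=1010 → (cmp)
[8] flags=1010 VS?F → skip
[9] flags=1010 EQ?F → skip
[10] flags=1010 VS?F → skip

EXEC = [1,3]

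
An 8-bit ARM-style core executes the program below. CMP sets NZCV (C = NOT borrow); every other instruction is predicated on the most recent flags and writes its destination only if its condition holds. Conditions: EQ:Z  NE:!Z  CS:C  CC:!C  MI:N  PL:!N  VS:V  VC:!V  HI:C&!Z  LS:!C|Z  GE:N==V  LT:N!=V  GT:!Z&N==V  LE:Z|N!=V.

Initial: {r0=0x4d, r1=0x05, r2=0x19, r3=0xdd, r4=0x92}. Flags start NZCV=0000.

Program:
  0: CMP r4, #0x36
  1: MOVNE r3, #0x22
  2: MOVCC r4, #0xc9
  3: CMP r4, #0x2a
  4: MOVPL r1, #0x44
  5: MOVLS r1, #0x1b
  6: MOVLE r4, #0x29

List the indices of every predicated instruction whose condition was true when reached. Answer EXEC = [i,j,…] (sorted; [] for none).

EXEC = [1,4,6]

[0] flags=0011 → (cmp)
[1] flags=0011 NE?T → r3=0x22
[2] flags=0011 CC?F → skip
[3] flags=0011 → (cmp)
[4] flags=0011 PL?T → r1=0x44
[5] flags=0011 LS?F → skip
[6] flags=0011 LE?T → r4=0x29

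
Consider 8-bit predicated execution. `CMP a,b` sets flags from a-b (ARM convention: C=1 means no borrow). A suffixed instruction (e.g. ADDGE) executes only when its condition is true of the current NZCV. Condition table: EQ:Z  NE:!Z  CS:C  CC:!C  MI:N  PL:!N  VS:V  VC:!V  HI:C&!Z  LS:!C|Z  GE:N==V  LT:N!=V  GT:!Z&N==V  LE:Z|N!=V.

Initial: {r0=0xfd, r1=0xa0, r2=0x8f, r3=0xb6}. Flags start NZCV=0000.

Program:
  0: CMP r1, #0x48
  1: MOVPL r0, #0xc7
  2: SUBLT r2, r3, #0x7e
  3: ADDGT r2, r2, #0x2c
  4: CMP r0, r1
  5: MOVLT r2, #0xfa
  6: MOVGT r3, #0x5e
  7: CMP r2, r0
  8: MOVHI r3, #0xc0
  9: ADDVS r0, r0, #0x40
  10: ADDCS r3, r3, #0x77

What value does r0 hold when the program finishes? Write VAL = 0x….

0: ✓ CMP  NZCV=0011
1: ✓ MOVPL  r0←0xc7
2: ✓ SUBLT  r2←0x38
3: · ADDGT
4: ✓ CMP  NZCV=0010
5: · MOVLT
6: ✓ MOVGT  r3←0x5e
7: ✓ CMP  NZCV=0000
8: · MOVHI
9: · ADDVS
10: · ADDCS

VAL = 0xc7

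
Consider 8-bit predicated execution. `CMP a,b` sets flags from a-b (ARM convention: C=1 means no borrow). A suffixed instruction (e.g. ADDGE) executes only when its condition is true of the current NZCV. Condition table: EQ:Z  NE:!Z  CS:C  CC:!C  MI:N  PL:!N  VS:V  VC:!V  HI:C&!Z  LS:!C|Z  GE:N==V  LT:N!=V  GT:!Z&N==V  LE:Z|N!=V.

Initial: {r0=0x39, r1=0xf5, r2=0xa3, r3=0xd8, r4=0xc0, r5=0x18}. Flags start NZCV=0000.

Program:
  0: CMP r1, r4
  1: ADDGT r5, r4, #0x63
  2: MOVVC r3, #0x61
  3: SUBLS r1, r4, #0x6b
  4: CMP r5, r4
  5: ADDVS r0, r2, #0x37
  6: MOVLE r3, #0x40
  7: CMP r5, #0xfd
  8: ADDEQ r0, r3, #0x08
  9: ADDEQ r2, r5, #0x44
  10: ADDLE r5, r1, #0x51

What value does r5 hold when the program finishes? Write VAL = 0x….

[0] flags=0010 → (cmp)
[1] flags=0010 GT?T → r5=0x23
[2] flags=0010 VC?T → r3=0x61
[3] flags=0010 LS?F → skip
[4] flags=0000 → (cmp)
[5] flags=0000 VS?F → skip
[6] flags=0000 LE?F → skip
[7] flags=0000 → (cmp)
[8] flags=0000 EQ?F → skip
[9] flags=0000 EQ?F → skip
[10] flags=0000 LE?F → skip

VAL = 0x23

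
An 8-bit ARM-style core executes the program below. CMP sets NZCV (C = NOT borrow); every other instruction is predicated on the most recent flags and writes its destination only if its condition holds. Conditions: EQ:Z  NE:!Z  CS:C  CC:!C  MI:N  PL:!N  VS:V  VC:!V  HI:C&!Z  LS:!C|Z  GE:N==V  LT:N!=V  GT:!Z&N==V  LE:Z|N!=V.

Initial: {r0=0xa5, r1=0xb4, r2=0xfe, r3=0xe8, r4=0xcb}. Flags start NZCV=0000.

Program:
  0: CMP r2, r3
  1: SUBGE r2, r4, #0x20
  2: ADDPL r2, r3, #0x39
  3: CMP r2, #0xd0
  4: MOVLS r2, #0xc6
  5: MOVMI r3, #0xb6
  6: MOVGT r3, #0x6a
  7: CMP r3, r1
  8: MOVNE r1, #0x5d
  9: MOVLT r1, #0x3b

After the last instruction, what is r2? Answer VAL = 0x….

[0] flags=0010 → (cmp)
[1] flags=0010 GE?T → r2=0xab
[2] flags=0010 PL?T → r2=0x21
[3] flags=0000 → (cmp)
[4] flags=0000 LS?T → r2=0xc6
[5] flags=0000 MI?F → skip
[6] flags=0000 GT?T → r3=0x6a
[7] flags=1001 → (cmp)
[8] flags=1001 NE?T → r1=0x5d
[9] flags=1001 LT?F → skip

VAL = 0xc6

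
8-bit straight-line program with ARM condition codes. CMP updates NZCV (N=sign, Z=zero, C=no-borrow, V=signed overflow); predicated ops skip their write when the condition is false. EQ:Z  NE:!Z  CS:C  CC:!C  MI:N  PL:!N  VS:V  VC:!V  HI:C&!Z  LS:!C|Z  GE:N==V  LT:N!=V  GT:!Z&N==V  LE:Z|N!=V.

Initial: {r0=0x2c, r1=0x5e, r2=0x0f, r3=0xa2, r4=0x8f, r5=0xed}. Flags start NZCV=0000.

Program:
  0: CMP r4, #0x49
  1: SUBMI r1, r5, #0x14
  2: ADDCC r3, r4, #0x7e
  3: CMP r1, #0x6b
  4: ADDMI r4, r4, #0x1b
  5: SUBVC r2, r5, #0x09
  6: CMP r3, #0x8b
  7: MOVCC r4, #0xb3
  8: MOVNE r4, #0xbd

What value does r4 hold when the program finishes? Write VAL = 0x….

VAL = 0xbd

[0] flags=0011 → (cmp)
[1] flags=0011 MI?F → skip
[2] flags=0011 CC?F → skip
[3] flags=1000 → (cmp)
[4] flags=1000 MI?T → r4=0xaa
[5] flags=1000 VC?T → r2=0xe4
[6] flags=0010 → (cmp)
[7] flags=0010 CC?F → skip
[8] flags=0010 NE?T → r4=0xbd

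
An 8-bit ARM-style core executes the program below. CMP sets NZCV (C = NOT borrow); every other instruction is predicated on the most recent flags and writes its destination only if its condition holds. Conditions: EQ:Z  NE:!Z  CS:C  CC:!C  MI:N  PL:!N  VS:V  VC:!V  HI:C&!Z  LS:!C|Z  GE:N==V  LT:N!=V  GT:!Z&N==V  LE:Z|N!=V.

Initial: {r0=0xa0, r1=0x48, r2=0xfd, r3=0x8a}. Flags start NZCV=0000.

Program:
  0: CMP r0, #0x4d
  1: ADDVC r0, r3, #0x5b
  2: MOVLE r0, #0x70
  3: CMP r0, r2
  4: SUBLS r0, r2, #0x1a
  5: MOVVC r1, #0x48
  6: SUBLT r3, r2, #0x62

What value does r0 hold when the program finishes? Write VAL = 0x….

VAL = 0xe3

0: ✓ CMP  NZCV=0011
1: · ADDVC
2: ✓ MOVLE  r0←0x70
3: ✓ CMP  NZCV=0000
4: ✓ SUBLS  r0←0xe3
5: ✓ MOVVC  r1←0x48
6: · SUBLT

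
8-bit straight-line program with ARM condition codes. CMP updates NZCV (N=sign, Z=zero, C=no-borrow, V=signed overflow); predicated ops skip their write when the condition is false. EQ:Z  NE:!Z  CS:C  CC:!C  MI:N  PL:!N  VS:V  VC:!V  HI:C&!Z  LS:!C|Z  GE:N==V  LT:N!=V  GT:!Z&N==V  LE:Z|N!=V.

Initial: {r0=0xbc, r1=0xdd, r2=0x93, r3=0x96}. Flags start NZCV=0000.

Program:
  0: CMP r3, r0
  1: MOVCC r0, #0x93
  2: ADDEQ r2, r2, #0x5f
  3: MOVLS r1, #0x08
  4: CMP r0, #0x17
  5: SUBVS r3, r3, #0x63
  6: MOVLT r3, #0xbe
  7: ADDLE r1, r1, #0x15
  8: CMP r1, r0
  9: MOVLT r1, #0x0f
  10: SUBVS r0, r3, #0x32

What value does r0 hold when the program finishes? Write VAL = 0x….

VAL = 0x8c

[0] flags=1000 → (cmp)
[1] flags=1000 CC?T → r0=0x93
[2] flags=1000 EQ?F → skip
[3] flags=1000 LS?T → r1=0x08
[4] flags=0011 → (cmp)
[5] flags=0011 VS?T → r3=0x33
[6] flags=0011 LT?T → r3=0xbe
[7] flags=0011 LE?T → r1=0x1d
[8] flags=1001 → (cmp)
[9] flags=1001 LT?F → skip
[10] flags=1001 VS?T → r0=0x8c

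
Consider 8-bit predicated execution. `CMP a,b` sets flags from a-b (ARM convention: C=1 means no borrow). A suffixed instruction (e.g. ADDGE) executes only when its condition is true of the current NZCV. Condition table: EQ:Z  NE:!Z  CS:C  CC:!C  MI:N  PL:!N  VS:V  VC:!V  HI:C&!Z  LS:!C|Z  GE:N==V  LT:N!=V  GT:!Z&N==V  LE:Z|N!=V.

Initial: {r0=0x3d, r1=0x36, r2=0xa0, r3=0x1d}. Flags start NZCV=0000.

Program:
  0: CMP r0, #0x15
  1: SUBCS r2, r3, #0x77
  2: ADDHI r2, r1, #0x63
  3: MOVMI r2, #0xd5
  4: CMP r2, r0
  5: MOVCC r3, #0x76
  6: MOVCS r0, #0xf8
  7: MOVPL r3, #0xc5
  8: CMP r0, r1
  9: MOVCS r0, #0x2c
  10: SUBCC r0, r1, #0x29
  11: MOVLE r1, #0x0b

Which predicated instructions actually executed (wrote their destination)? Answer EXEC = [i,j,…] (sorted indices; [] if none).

[0] flags=0010 → (cmp)
[1] flags=0010 CS?T → r2=0xa6
[2] flags=0010 HI?T → r2=0x99
[3] flags=0010 MI?F → skip
[4] flags=0011 → (cmp)
[5] flags=0011 CC?F → skip
[6] flags=0011 CS?T → r0=0xf8
[7] flags=0011 PL?T → r3=0xc5
[8] flags=1010 → (cmp)
[9] flags=1010 CS?T → r0=0x2c
[10] flags=1010 CC?F → skip
[11] flags=1010 LE?T → r1=0x0b

EXEC = [1,2,6,7,9,11]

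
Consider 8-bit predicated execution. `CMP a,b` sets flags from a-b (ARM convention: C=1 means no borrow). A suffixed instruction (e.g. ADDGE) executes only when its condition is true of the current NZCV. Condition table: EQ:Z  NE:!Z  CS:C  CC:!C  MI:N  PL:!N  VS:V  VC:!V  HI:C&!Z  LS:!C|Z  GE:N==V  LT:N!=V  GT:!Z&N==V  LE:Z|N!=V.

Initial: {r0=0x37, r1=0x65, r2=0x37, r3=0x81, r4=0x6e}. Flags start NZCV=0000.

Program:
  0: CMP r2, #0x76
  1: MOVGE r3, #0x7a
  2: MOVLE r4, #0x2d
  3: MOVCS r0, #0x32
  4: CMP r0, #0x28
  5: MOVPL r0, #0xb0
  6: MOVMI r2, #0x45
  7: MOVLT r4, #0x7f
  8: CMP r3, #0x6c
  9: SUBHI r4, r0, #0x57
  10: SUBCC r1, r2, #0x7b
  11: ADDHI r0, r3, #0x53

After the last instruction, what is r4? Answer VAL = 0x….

VAL = 0x59

[0] flags=1000 → (cmp)
[1] flags=1000 GE?F → skip
[2] flags=1000 LE?T → r4=0x2d
[3] flags=1000 CS?F → skip
[4] flags=0010 → (cmp)
[5] flags=0010 PL?T → r0=0xb0
[6] flags=0010 MI?F → skip
[7] flags=0010 LT?F → skip
[8] flags=0011 → (cmp)
[9] flags=0011 HI?T → r4=0x59
[10] flags=0011 CC?F → skip
[11] flags=0011 HI?T → r0=0xd4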